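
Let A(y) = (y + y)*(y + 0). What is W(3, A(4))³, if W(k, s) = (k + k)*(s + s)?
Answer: 56623104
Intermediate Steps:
A(y) = 2*y² (A(y) = (2*y)*y = 2*y²)
W(k, s) = 4*k*s (W(k, s) = (2*k)*(2*s) = 4*k*s)
W(3, A(4))³ = (4*3*(2*4²))³ = (4*3*(2*16))³ = (4*3*32)³ = 384³ = 56623104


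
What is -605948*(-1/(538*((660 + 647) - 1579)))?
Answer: -8911/2152 ≈ -4.1408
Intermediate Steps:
-605948*(-1/(538*((660 + 647) - 1579))) = -605948*(-1/(538*(1307 - 1579))) = -605948/((-538*(-272))) = -605948/146336 = -605948*1/146336 = -8911/2152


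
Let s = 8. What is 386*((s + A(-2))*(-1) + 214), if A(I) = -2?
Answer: 80288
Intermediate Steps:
386*((s + A(-2))*(-1) + 214) = 386*((8 - 2)*(-1) + 214) = 386*(6*(-1) + 214) = 386*(-6 + 214) = 386*208 = 80288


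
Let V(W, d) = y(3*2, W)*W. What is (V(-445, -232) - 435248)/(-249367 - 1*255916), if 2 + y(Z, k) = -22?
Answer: 424568/505283 ≈ 0.84026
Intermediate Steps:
y(Z, k) = -24 (y(Z, k) = -2 - 22 = -24)
V(W, d) = -24*W
(V(-445, -232) - 435248)/(-249367 - 1*255916) = (-24*(-445) - 435248)/(-249367 - 1*255916) = (10680 - 435248)/(-249367 - 255916) = -424568/(-505283) = -424568*(-1/505283) = 424568/505283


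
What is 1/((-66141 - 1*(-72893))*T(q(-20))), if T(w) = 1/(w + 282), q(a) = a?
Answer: 131/3376 ≈ 0.038803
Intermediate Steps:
T(w) = 1/(282 + w)
1/((-66141 - 1*(-72893))*T(q(-20))) = 1/((-66141 - 1*(-72893))*(1/(282 - 20))) = 1/((-66141 + 72893)*(1/262)) = 1/(6752*(1/262)) = (1/6752)*262 = 131/3376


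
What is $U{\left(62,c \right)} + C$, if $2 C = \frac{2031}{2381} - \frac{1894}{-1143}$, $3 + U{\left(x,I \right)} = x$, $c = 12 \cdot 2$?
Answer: $\frac{327966041}{5442966} \approx 60.255$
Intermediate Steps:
$c = 24$
$U{\left(x,I \right)} = -3 + x$
$C = \frac{6831047}{5442966}$ ($C = \frac{\frac{2031}{2381} - \frac{1894}{-1143}}{2} = \frac{2031 \cdot \frac{1}{2381} - - \frac{1894}{1143}}{2} = \frac{\frac{2031}{2381} + \frac{1894}{1143}}{2} = \frac{1}{2} \cdot \frac{6831047}{2721483} = \frac{6831047}{5442966} \approx 1.255$)
$U{\left(62,c \right)} + C = \left(-3 + 62\right) + \frac{6831047}{5442966} = 59 + \frac{6831047}{5442966} = \frac{327966041}{5442966}$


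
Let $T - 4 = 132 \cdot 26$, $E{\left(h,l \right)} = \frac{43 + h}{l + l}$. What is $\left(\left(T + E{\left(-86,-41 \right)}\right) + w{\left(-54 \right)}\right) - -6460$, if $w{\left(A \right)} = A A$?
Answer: $\frac{1050627}{82} \approx 12813.0$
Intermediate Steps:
$E{\left(h,l \right)} = \frac{43 + h}{2 l}$
$T = 3436$ ($T = 4 + 132 \cdot 26 = 4 + 3432 = 3436$)
$w{\left(A \right)} = A^{2}$
$\left(\left(T + E{\left(-86,-41 \right)}\right) + w{\left(-54 \right)}\right) - -6460 = \left(\left(3436 + \frac{43 - 86}{2 \left(-41\right)}\right) + \left(-54\right)^{2}\right) - -6460 = \left(\left(3436 + \frac{1}{2} \left(- \frac{1}{41}\right) \left(-43\right)\right) + 2916\right) + 6460 = \left(\left(3436 + \frac{43}{82}\right) + 2916\right) + 6460 = \left(\frac{281795}{82} + 2916\right) + 6460 = \frac{520907}{82} + 6460 = \frac{1050627}{82}$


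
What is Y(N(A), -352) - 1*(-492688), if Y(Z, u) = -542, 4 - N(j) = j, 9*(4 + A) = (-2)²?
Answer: 492146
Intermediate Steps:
A = -32/9 (A = -4 + (⅑)*(-2)² = -4 + (⅑)*4 = -4 + 4/9 = -32/9 ≈ -3.5556)
N(j) = 4 - j
Y(N(A), -352) - 1*(-492688) = -542 - 1*(-492688) = -542 + 492688 = 492146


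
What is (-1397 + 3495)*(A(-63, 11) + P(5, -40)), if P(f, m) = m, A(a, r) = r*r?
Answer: 169938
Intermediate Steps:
A(a, r) = r²
(-1397 + 3495)*(A(-63, 11) + P(5, -40)) = (-1397 + 3495)*(11² - 40) = 2098*(121 - 40) = 2098*81 = 169938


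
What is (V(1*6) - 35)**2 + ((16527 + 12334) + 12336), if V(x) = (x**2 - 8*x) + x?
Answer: 42878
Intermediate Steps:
V(x) = x**2 - 7*x
(V(1*6) - 35)**2 + ((16527 + 12334) + 12336) = ((1*6)*(-7 + 1*6) - 35)**2 + ((16527 + 12334) + 12336) = (6*(-7 + 6) - 35)**2 + (28861 + 12336) = (6*(-1) - 35)**2 + 41197 = (-6 - 35)**2 + 41197 = (-41)**2 + 41197 = 1681 + 41197 = 42878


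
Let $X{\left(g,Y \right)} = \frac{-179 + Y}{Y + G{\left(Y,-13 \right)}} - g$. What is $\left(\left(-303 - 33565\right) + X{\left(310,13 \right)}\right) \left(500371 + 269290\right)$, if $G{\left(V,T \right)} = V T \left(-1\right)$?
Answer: $- \frac{2393861984741}{91} \approx -2.6306 \cdot 10^{10}$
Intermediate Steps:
$G{\left(V,T \right)} = - T V$ ($G{\left(V,T \right)} = T V \left(-1\right) = - T V$)
$X{\left(g,Y \right)} = - g + \frac{-179 + Y}{14 Y}$ ($X{\left(g,Y \right)} = \frac{-179 + Y}{Y - - 13 Y} - g = \frac{-179 + Y}{Y + 13 Y} - g = \frac{-179 + Y}{14 Y} - g = - g + \frac{-179 + Y}{14 Y}$)
$\left(\left(-303 - 33565\right) + X{\left(310,13 \right)}\right) \left(500371 + 269290\right) = \left(\left(-303 - 33565\right) - \left(\frac{4339}{14} + \frac{179}{182}\right)\right) \left(500371 + 269290\right) = \left(\left(-303 - 33565\right) - \frac{28293}{91}\right) 769661 = \left(-33868 - \frac{28293}{91}\right) 769661 = \left(- \frac{3110281}{91}\right) 769661 = - \frac{2393861984741}{91}$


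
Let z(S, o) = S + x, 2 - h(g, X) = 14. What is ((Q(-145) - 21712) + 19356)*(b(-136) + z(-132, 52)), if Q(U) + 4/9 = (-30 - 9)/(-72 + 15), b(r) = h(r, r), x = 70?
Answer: 29809790/171 ≈ 1.7433e+5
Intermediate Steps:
h(g, X) = -12 (h(g, X) = 2 - 1*14 = 2 - 14 = -12)
z(S, o) = 70 + S (z(S, o) = S + 70 = 70 + S)
b(r) = -12
Q(U) = 41/171 (Q(U) = -4/9 + (-30 - 9)/(-72 + 15) = -4/9 - 39/(-57) = -4/9 - 39*(-1/57) = -4/9 + 13/19 = 41/171)
((Q(-145) - 21712) + 19356)*(b(-136) + z(-132, 52)) = ((41/171 - 21712) + 19356)*(-12 + (70 - 132)) = (-3712711/171 + 19356)*(-12 - 62) = -402835/171*(-74) = 29809790/171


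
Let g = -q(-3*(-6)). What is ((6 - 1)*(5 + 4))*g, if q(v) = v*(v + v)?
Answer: -29160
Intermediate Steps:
q(v) = 2*v² (q(v) = v*(2*v) = 2*v²)
g = -648 (g = -2*(-3*(-6))² = -2*18² = -2*324 = -1*648 = -648)
((6 - 1)*(5 + 4))*g = ((6 - 1)*(5 + 4))*(-648) = (5*9)*(-648) = 45*(-648) = -29160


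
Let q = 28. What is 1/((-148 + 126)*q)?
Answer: -1/616 ≈ -0.0016234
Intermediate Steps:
1/((-148 + 126)*q) = 1/((-148 + 126)*28) = 1/(-22*28) = 1/(-616) = -1/616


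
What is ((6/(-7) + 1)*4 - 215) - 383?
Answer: -4182/7 ≈ -597.43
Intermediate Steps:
((6/(-7) + 1)*4 - 215) - 383 = ((6*(-⅐) + 1)*4 - 215) - 383 = ((-6/7 + 1)*4 - 215) - 383 = ((⅐)*4 - 215) - 383 = (4/7 - 215) - 383 = -1501/7 - 383 = -4182/7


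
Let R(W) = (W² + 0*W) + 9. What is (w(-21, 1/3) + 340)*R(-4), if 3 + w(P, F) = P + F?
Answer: 23725/3 ≈ 7908.3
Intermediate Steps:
w(P, F) = -3 + F + P (w(P, F) = -3 + (P + F) = -3 + (F + P) = -3 + F + P)
R(W) = 9 + W² (R(W) = (W² + 0) + 9 = W² + 9 = 9 + W²)
(w(-21, 1/3) + 340)*R(-4) = ((-3 + 1/3 - 21) + 340)*(9 + (-4)²) = ((-3 + ⅓ - 21) + 340)*(9 + 16) = (-71/3 + 340)*25 = (949/3)*25 = 23725/3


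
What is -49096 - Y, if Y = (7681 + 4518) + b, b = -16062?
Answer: -45233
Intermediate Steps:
Y = -3863 (Y = (7681 + 4518) - 16062 = 12199 - 16062 = -3863)
-49096 - Y = -49096 - 1*(-3863) = -49096 + 3863 = -45233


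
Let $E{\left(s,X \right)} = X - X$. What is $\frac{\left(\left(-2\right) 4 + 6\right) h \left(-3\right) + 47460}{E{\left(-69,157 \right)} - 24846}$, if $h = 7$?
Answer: $- \frac{7917}{4141} \approx -1.9119$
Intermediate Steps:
$E{\left(s,X \right)} = 0$
$\frac{\left(\left(-2\right) 4 + 6\right) h \left(-3\right) + 47460}{E{\left(-69,157 \right)} - 24846} = \frac{\left(\left(-2\right) 4 + 6\right) 7 \left(-3\right) + 47460}{0 - 24846} = \frac{\left(-8 + 6\right) 7 \left(-3\right) + 47460}{-24846} = \left(\left(-2\right) 7 \left(-3\right) + 47460\right) \left(- \frac{1}{24846}\right) = \left(\left(-14\right) \left(-3\right) + 47460\right) \left(- \frac{1}{24846}\right) = \left(42 + 47460\right) \left(- \frac{1}{24846}\right) = 47502 \left(- \frac{1}{24846}\right) = - \frac{7917}{4141}$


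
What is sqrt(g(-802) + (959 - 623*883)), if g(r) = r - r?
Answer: 5*I*sqrt(21966) ≈ 741.05*I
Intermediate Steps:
g(r) = 0
sqrt(g(-802) + (959 - 623*883)) = sqrt(0 + (959 - 623*883)) = sqrt(0 + (959 - 550109)) = sqrt(0 - 549150) = sqrt(-549150) = 5*I*sqrt(21966)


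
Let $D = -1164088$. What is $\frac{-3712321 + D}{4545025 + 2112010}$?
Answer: $- \frac{4876409}{6657035} \approx -0.73252$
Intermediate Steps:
$\frac{-3712321 + D}{4545025 + 2112010} = \frac{-3712321 - 1164088}{4545025 + 2112010} = - \frac{4876409}{6657035}$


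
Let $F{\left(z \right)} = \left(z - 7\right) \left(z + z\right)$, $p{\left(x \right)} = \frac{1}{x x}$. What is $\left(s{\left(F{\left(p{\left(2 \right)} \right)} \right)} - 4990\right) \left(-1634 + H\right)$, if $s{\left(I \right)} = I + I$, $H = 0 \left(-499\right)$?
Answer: $\frac{16329379}{2} \approx 8.1647 \cdot 10^{6}$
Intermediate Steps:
$H = 0$
$p{\left(x \right)} = \frac{1}{x^{2}}$
$F{\left(z \right)} = 2 z \left(-7 + z\right)$ ($F{\left(z \right)} = \left(-7 + z\right) 2 z = 2 z \left(-7 + z\right)$)
$s{\left(I \right)} = 2 I$
$\left(s{\left(F{\left(p{\left(2 \right)} \right)} \right)} - 4990\right) \left(-1634 + H\right) = \left(2 \frac{2 \left(-7 + \frac{1}{4}\right)}{4} - 4990\right) \left(-1634 + 0\right) = \left(2 \cdot 2 \cdot \frac{1}{4} \left(-7 + \frac{1}{4}\right) - 4990\right) \left(-1634\right) = \left(2 \cdot 2 \cdot \frac{1}{4} \left(- \frac{27}{4}\right) - 4990\right) \left(-1634\right) = \left(2 \left(- \frac{27}{8}\right) - 4990\right) \left(-1634\right) = \left(- \frac{27}{4} - 4990\right) \left(-1634\right) = \left(- \frac{19987}{4}\right) \left(-1634\right) = \frac{16329379}{2}$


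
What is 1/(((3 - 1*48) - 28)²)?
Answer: 1/5329 ≈ 0.00018765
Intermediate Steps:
1/(((3 - 1*48) - 28)²) = 1/(((3 - 48) - 28)²) = 1/((-45 - 28)²) = 1/((-73)²) = 1/5329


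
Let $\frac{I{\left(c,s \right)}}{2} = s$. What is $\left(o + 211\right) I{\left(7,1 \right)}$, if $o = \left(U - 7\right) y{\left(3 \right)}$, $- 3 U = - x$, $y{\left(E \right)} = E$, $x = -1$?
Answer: $378$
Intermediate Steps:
$U = - \frac{1}{3}$ ($U = - \frac{\left(-1\right) \left(-1\right)}{3} = \left(- \frac{1}{3}\right) 1 = - \frac{1}{3} \approx -0.33333$)
$o = -22$ ($o = \left(- \frac{1}{3} - 7\right) 3 = \left(- \frac{22}{3}\right) 3 = -22$)
$I{\left(c,s \right)} = 2 s$
$\left(o + 211\right) I{\left(7,1 \right)} = \left(-22 + 211\right) 2 \cdot 1 = 189 \cdot 2 = 378$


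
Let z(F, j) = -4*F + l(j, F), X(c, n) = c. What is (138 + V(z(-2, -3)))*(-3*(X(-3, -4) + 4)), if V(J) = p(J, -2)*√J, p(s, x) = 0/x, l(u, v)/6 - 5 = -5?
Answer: -414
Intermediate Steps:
l(u, v) = 0 (l(u, v) = 30 + 6*(-5) = 30 - 30 = 0)
p(s, x) = 0
z(F, j) = -4*F (z(F, j) = -4*F + 0 = -4*F)
V(J) = 0 (V(J) = 0*√J = 0)
(138 + V(z(-2, -3)))*(-3*(X(-3, -4) + 4)) = (138 + 0)*(-3*(-3 + 4)) = 138*(-3*1) = 138*(-3) = -414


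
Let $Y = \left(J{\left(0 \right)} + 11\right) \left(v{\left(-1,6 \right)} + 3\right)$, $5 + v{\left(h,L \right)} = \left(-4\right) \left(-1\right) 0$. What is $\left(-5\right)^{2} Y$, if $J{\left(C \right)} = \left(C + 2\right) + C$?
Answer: $-650$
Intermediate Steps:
$v{\left(h,L \right)} = -5$ ($v{\left(h,L \right)} = -5 + \left(-4\right) \left(-1\right) 0 = -5 + 4 \cdot 0 = -5 + 0 = -5$)
$J{\left(C \right)} = 2 + 2 C$ ($J{\left(C \right)} = \left(2 + C\right) + C = 2 + 2 C$)
$Y = -26$ ($Y = \left(\left(2 + 2 \cdot 0\right) + 11\right) \left(-5 + 3\right) = \left(\left(2 + 0\right) + 11\right) \left(-2\right) = \left(2 + 11\right) \left(-2\right) = 13 \left(-2\right) = -26$)
$\left(-5\right)^{2} Y = \left(-5\right)^{2} \left(-26\right) = 25 \left(-26\right) = -650$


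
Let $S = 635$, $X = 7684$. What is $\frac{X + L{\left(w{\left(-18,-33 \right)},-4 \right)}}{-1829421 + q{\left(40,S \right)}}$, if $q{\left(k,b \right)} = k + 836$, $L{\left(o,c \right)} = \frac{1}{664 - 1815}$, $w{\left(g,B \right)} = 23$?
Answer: $- \frac{8844283}{2104655295} \approx -0.0042022$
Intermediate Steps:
$L{\left(o,c \right)} = - \frac{1}{1151}$ ($L{\left(o,c \right)} = \frac{1}{-1151} = - \frac{1}{1151}$)
$q{\left(k,b \right)} = 836 + k$
$\frac{X + L{\left(w{\left(-18,-33 \right)},-4 \right)}}{-1829421 + q{\left(40,S \right)}} = \frac{7684 - \frac{1}{1151}}{-1829421 + \left(836 + 40\right)} = \frac{8844283}{1151 \left(-1829421 + 876\right)} = \frac{8844283}{1151 \left(-1828545\right)} = \frac{8844283}{1151} \left(- \frac{1}{1828545}\right) = - \frac{8844283}{2104655295}$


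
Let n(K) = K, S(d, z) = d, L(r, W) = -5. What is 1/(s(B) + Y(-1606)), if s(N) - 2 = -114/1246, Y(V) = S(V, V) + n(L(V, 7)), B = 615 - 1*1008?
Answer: -623/1002464 ≈ -0.00062147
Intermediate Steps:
B = -393 (B = 615 - 1008 = -393)
Y(V) = -5 + V (Y(V) = V - 5 = -5 + V)
s(N) = 1189/623 (s(N) = 2 - 114/1246 = 2 - 114*1/1246 = 2 - 57/623 = 1189/623)
1/(s(B) + Y(-1606)) = 1/(1189/623 + (-5 - 1606)) = 1/(1189/623 - 1611) = 1/(-1002464/623) = -623/1002464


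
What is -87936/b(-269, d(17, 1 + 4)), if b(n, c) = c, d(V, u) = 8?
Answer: -10992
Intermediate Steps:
-87936/b(-269, d(17, 1 + 4)) = -87936/8 = -87936*⅛ = -10992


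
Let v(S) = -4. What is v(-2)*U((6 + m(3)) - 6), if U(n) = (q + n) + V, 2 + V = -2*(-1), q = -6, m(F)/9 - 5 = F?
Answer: -264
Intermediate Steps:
m(F) = 45 + 9*F
V = 0 (V = -2 - 2*(-1) = -2 + 2 = 0)
U(n) = -6 + n (U(n) = (-6 + n) + 0 = -6 + n)
v(-2)*U((6 + m(3)) - 6) = -4*(-6 + ((6 + (45 + 9*3)) - 6)) = -4*(-6 + ((6 + (45 + 27)) - 6)) = -4*(-6 + ((6 + 72) - 6)) = -4*(-6 + (78 - 6)) = -4*(-6 + 72) = -4*66 = -264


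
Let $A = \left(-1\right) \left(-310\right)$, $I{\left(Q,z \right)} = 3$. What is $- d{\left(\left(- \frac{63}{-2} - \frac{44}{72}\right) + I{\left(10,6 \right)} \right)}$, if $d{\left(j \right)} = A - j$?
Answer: $- \frac{2485}{9} \approx -276.11$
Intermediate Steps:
$A = 310$
$d{\left(j \right)} = 310 - j$
$- d{\left(\left(- \frac{63}{-2} - \frac{44}{72}\right) + I{\left(10,6 \right)} \right)} = - (310 - \left(\left(- \frac{63}{-2} - \frac{44}{72}\right) + 3\right)) = - (310 - \left(\left(\left(-63\right) \left(- \frac{1}{2}\right) - \frac{11}{18}\right) + 3\right)) = - (310 - \left(\left(\frac{63}{2} - \frac{11}{18}\right) + 3\right)) = - (310 - \left(\frac{278}{9} + 3\right)) = - (310 - \frac{305}{9}) = \left(-1\right) \frac{2485}{9} = - \frac{2485}{9}$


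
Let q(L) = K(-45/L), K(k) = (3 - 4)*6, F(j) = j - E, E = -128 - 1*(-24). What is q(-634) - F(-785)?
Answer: 675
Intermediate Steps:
E = -104 (E = -128 + 24 = -104)
F(j) = 104 + j (F(j) = j - 1*(-104) = j + 104 = 104 + j)
K(k) = -6 (K(k) = -1*6 = -6)
q(L) = -6
q(-634) - F(-785) = -6 - (104 - 785) = -6 - 1*(-681) = -6 + 681 = 675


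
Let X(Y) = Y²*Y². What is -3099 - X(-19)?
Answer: -133420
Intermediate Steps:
X(Y) = Y⁴
-3099 - X(-19) = -3099 - 1*(-19)⁴ = -3099 - 1*130321 = -3099 - 130321 = -133420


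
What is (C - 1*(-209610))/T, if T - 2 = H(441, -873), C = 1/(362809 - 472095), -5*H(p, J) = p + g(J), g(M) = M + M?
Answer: 22907438459/28742218 ≈ 797.00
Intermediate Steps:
g(M) = 2*M
H(p, J) = -2*J/5 - p/5 (H(p, J) = -(p + 2*J)/5 = -2*J/5 - p/5)
C = -1/109286 (C = 1/(-109286) = -1/109286 ≈ -9.1503e-6)
T = 263 (T = 2 + (-2/5*(-873) - 1/5*441) = 2 + (1746/5 - 441/5) = 2 + 261 = 263)
(C - 1*(-209610))/T = (-1/109286 - 1*(-209610))/263 = (-1/109286 + 209610)*(1/263) = (22907438459/109286)*(1/263) = 22907438459/28742218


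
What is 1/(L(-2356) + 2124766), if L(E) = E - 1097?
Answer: 1/2121313 ≈ 4.7141e-7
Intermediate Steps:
L(E) = -1097 + E
1/(L(-2356) + 2124766) = 1/((-1097 - 2356) + 2124766) = 1/(-3453 + 2124766) = 1/2121313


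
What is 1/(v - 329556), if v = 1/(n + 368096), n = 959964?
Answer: -1328060/437670141359 ≈ -3.0344e-6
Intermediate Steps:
v = 1/1328060 (v = 1/(959964 + 368096) = 1/1328060 ≈ 7.5298e-7)
1/(v - 329556) = 1/(1/1328060 - 329556) = 1/(-437670141359/1328060) = -1328060/437670141359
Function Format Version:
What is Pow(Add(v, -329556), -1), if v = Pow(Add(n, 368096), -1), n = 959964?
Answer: Rational(-1328060, 437670141359) ≈ -3.0344e-6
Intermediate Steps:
v = Rational(1, 1328060) (v = Pow(Add(959964, 368096), -1) = Pow(1328060, -1) = Rational(1, 1328060) ≈ 7.5298e-7)
Pow(Add(v, -329556), -1) = Pow(Add(Rational(1, 1328060), -329556), -1) = Pow(Rational(-437670141359, 1328060), -1) = Rational(-1328060, 437670141359)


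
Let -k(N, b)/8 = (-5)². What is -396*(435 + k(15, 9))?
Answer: -93060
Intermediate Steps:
k(N, b) = -200 (k(N, b) = -8*(-5)² = -8*25 = -200)
-396*(435 + k(15, 9)) = -396*(435 - 200) = -396*235 = -93060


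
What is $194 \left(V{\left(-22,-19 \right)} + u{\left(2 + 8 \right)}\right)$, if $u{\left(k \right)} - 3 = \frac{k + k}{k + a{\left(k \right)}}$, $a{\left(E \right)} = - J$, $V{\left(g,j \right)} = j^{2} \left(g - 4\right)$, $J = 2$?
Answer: $-1819817$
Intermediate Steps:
$V{\left(g,j \right)} = j^{2} \left(-4 + g\right)$
$a{\left(E \right)} = -2$ ($a{\left(E \right)} = \left(-1\right) 2 = -2$)
$u{\left(k \right)} = 3 + \frac{2 k}{-2 + k}$ ($u{\left(k \right)} = 3 + \frac{k + k}{k - 2} = 3 + \frac{2 k}{-2 + k}$)
$194 \left(V{\left(-22,-19 \right)} + u{\left(2 + 8 \right)}\right) = 194 \left(\left(-19\right)^{2} \left(-4 - 22\right) + \frac{-6 + 5 \left(2 + 8\right)}{-2 + \left(2 + 8\right)}\right) = 194 \left(361 \left(-26\right) + \frac{-6 + 5 \cdot 10}{-2 + 10}\right) = 194 \left(-9386 + \frac{-6 + 50}{8}\right) = 194 \left(-9386 + \frac{1}{8} \cdot 44\right) = 194 \left(-9386 + \frac{11}{2}\right) = 194 \left(- \frac{18761}{2}\right) = -1819817$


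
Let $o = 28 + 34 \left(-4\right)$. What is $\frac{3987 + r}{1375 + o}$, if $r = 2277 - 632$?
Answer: $\frac{5632}{1267} \approx 4.4451$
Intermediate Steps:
$o = -108$ ($o = 28 - 136 = -108$)
$r = 1645$
$\frac{3987 + r}{1375 + o} = \frac{3987 + 1645}{1375 - 108} = \frac{5632}{1267}$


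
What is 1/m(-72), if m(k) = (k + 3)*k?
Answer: 1/4968 ≈ 0.00020129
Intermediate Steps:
m(k) = k*(3 + k) (m(k) = (3 + k)*k = k*(3 + k))
1/m(-72) = 1/(-72*(3 - 72)) = 1/(-72*(-69)) = 1/4968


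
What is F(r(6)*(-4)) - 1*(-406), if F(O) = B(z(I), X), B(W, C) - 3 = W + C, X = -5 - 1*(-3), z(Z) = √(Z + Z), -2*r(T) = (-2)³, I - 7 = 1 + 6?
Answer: 407 + 2*√7 ≈ 412.29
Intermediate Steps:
I = 14 (I = 7 + (1 + 6) = 7 + 7 = 14)
r(T) = 4 (r(T) = -½*(-2)³ = -½*(-8) = 4)
z(Z) = √2*√Z (z(Z) = √(2*Z) = √2*√Z)
X = -2 (X = -5 + 3 = -2)
B(W, C) = 3 + C + W (B(W, C) = 3 + (W + C) = 3 + (C + W) = 3 + C + W)
F(O) = 1 + 2*√7 (F(O) = 3 - 2 + √2*√14 = 3 - 2 + 2*√7 = 1 + 2*√7)
F(r(6)*(-4)) - 1*(-406) = (1 + 2*√7) - 1*(-406) = (1 + 2*√7) + 406 = 407 + 2*√7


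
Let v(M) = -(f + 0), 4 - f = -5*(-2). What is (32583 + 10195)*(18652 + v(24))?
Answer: 798151924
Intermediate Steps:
f = -6 (f = 4 - (-5)*(-2) = 4 - 1*10 = 4 - 10 = -6)
v(M) = 6 (v(M) = -(-6 + 0) = -1*(-6) = 6)
(32583 + 10195)*(18652 + v(24)) = (32583 + 10195)*(18652 + 6) = 42778*18658 = 798151924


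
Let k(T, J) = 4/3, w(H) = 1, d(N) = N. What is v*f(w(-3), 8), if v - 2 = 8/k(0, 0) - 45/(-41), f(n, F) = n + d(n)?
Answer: 746/41 ≈ 18.195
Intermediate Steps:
k(T, J) = 4/3 (k(T, J) = 4*(⅓) = 4/3)
f(n, F) = 2*n (f(n, F) = n + n = 2*n)
v = 373/41 (v = 2 + (8/(4/3) - 45/(-41)) = 2 + (8*(¾) - 45*(-1/41)) = 2 + (6 + 45/41) = 2 + 291/41 = 373/41 ≈ 9.0976)
v*f(w(-3), 8) = 373*(2*1)/41 = (373/41)*2 = 746/41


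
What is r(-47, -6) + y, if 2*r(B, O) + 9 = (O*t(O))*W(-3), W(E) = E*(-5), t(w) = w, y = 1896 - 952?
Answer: 2419/2 ≈ 1209.5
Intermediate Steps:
y = 944
W(E) = -5*E
r(B, O) = -9/2 + 15*O²/2 (r(B, O) = -9/2 + ((O*O)*(-5*(-3)))/2 = -9/2 + (O²*15)/2 = -9/2 + (15*O²)/2 = -9/2 + 15*O²/2)
r(-47, -6) + y = (-9/2 + (15/2)*(-6)²) + 944 = (-9/2 + (15/2)*36) + 944 = (-9/2 + 270) + 944 = 531/2 + 944 = 2419/2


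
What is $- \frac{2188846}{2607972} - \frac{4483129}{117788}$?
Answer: $- \frac{2987423674259}{76796951484} \approx -38.9$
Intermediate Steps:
$- \frac{2188846}{2607972} - \frac{4483129}{117788} = \left(-2188846\right) \frac{1}{2607972} - \frac{4483129}{117788} = - \frac{1094423}{1303986} - \frac{4483129}{117788} = - \frac{2987423674259}{76796951484}$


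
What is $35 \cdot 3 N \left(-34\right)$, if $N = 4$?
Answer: $-14280$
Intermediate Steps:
$35 \cdot 3 N \left(-34\right) = 35 \cdot 3 \cdot 4 \left(-34\right) = 35 \cdot 12 \left(-34\right) = 420 \left(-34\right) = -14280$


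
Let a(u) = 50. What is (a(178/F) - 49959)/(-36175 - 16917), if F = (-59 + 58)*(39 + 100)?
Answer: 49909/53092 ≈ 0.94005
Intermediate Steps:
F = -139 (F = -1*139 = -139)
(a(178/F) - 49959)/(-36175 - 16917) = (50 - 49959)/(-36175 - 16917) = -49909/(-53092) = -49909*(-1/53092) = 49909/53092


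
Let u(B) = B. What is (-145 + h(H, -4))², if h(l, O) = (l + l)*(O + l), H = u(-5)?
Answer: 3025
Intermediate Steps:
H = -5
h(l, O) = 2*l*(O + l) (h(l, O) = (2*l)*(O + l) = 2*l*(O + l))
(-145 + h(H, -4))² = (-145 + 2*(-5)*(-4 - 5))² = (-145 + 2*(-5)*(-9))² = (-145 + 90)² = (-55)² = 3025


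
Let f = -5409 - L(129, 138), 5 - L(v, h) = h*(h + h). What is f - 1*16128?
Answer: 16546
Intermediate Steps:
L(v, h) = 5 - 2*h² (L(v, h) = 5 - h*(h + h) = 5 - h*2*h = 5 - 2*h²)
f = 32674 (f = -5409 - (5 - 2*138²) = -5409 - (5 - 2*19044) = -5409 - (5 - 38088) = -5409 - 1*(-38083) = -5409 + 38083 = 32674)
f - 1*16128 = 32674 - 1*16128 = 32674 - 16128 = 16546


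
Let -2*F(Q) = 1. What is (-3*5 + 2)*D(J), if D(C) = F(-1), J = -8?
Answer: 13/2 ≈ 6.5000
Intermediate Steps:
F(Q) = -½ (F(Q) = -½*1 = -½)
D(C) = -½
(-3*5 + 2)*D(J) = (-3*5 + 2)*(-½) = (-15 + 2)*(-½) = -13*(-½) = 13/2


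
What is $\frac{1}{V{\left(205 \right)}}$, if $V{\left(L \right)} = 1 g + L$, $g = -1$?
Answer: $\frac{1}{204} \approx 0.004902$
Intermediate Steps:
$V{\left(L \right)} = -1 + L$ ($V{\left(L \right)} = 1 \left(-1\right) + L = -1 + L$)
$\frac{1}{V{\left(205 \right)}} = \frac{1}{-1 + 205} = \frac{1}{204}$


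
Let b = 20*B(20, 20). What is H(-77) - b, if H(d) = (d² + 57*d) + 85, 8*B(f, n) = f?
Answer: 1575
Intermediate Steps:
B(f, n) = f/8
H(d) = 85 + d² + 57*d
b = 50 (b = 20*((⅛)*20) = 20*(5/2) = 50)
H(-77) - b = (85 + (-77)² + 57*(-77)) - 1*50 = (85 + 5929 - 4389) - 50 = 1625 - 50 = 1575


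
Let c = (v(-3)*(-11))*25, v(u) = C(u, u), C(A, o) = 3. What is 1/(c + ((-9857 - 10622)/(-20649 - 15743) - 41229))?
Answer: -36392/1530408689 ≈ -2.3779e-5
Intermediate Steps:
v(u) = 3
c = -825 (c = (3*(-11))*25 = -33*25 = -825)
1/(c + ((-9857 - 10622)/(-20649 - 15743) - 41229)) = 1/(-825 + ((-9857 - 10622)/(-20649 - 15743) - 41229)) = 1/(-825 + (-20479/(-36392) - 41229)) = 1/(-825 + (-20479*(-1/36392) - 41229)) = 1/(-825 + (20479/36392 - 41229)) = 1/(-825 - 1500385289/36392) = 1/(-1530408689/36392) = -36392/1530408689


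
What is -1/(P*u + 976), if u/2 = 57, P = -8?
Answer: -1/64 ≈ -0.015625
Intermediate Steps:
u = 114 (u = 2*57 = 114)
-1/(P*u + 976) = -1/(-8*114 + 976) = -1/(-912 + 976) = -1/64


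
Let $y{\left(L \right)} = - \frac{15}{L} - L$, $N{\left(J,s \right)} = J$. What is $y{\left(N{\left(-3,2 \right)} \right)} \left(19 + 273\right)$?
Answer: $2336$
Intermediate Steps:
$y{\left(L \right)} = - L - \frac{15}{L}$
$y{\left(N{\left(-3,2 \right)} \right)} \left(19 + 273\right) = \left(\left(-1\right) \left(-3\right) - \frac{15}{-3}\right) \left(19 + 273\right) = \left(3 - -5\right) 292 = \left(3 + 5\right) 292 = 8 \cdot 292 = 2336$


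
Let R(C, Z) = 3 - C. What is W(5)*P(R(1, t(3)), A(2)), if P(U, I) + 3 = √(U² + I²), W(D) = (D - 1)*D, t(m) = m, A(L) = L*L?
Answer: -60 + 40*√5 ≈ 29.443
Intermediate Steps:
A(L) = L²
W(D) = D*(-1 + D) (W(D) = (-1 + D)*D = D*(-1 + D))
P(U, I) = -3 + √(I² + U²) (P(U, I) = -3 + √(U² + I²) = -3 + √(I² + U²))
W(5)*P(R(1, t(3)), A(2)) = (5*(-1 + 5))*(-3 + √((2²)² + (3 - 1*1)²)) = (5*4)*(-3 + √(4² + (3 - 1)²)) = 20*(-3 + √(16 + 2²)) = 20*(-3 + √(16 + 4)) = 20*(-3 + √20) = 20*(-3 + 2*√5) = -60 + 40*√5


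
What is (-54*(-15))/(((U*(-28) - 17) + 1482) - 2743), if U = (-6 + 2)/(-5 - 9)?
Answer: -405/643 ≈ -0.62986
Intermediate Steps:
U = 2/7 (U = -4/(-14) = -4*(-1/14) = 2/7 ≈ 0.28571)
(-54*(-15))/(((U*(-28) - 17) + 1482) - 2743) = (-54*(-15))/((((2/7)*(-28) - 17) + 1482) - 2743) = 810/(((-8 - 17) + 1482) - 2743) = 810/((-25 + 1482) - 2743) = 810/(1457 - 2743) = 810/(-1286) = 810*(-1/1286) = -405/643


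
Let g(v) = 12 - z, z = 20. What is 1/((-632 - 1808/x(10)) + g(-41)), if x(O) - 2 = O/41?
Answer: -23/33252 ≈ -0.00069169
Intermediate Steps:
x(O) = 2 + O/41
g(v) = -8 (g(v) = 12 - 1*20 = 12 - 20 = -8)
1/((-632 - 1808/x(10)) + g(-41)) = 1/((-632 - 1808/(2 + (1/41)*10)) - 8) = 1/((-632 - 1808/(2 + 10/41)) - 8) = 1/((-632 - 1808/92/41) - 8) = 1/((-632 - 1808*41/92) - 8) = 1/((-632 - 18532/23) - 8) = 1/(-33068/23 - 8) = 1/(-33252/23) = -23/33252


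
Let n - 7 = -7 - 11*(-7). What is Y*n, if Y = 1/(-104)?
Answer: -77/104 ≈ -0.74039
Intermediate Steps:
Y = -1/104 ≈ -0.0096154
n = 77 (n = 7 + (-7 - 11*(-7)) = 7 + (-7 + 77) = 7 + 70 = 77)
Y*n = -1/104*77 = -77/104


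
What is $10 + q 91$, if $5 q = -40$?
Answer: $-718$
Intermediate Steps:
$q = -8$ ($q = \frac{1}{5} \left(-40\right) = -8$)
$10 + q 91 = 10 - 728 = -718$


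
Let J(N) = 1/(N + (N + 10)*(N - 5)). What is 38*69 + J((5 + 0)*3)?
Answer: 694831/265 ≈ 2622.0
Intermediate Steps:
J(N) = 1/(N + (-5 + N)*(10 + N)) (J(N) = 1/(N + (10 + N)*(-5 + N)) = 1/(N + (-5 + N)*(10 + N)))
38*69 + J((5 + 0)*3) = 38*69 + 1/(-50 + ((5 + 0)*3)² + 6*((5 + 0)*3)) = 2622 + 1/(-50 + (5*3)² + 6*(5*3)) = 2622 + 1/(-50 + 15² + 6*15) = 2622 + 1/(-50 + 225 + 90) = 2622 + 1/265 = 694831/265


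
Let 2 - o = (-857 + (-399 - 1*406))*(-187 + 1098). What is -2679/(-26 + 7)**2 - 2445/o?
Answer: -213532299/28767596 ≈ -7.4227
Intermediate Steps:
o = 1514084 (o = 2 - (-857 + (-399 - 1*406))*(-187 + 1098) = 2 - (-857 + (-399 - 406))*911 = 2 - (-857 - 805)*911 = 2 - (-1662)*911 = 2 - 1*(-1514082) = 2 + 1514082 = 1514084)
-2679/(-26 + 7)**2 - 2445/o = -2679/(-26 + 7)**2 - 2445/1514084 = -2679/((-19)**2) - 2445*1/1514084 = -2679/361 - 2445/1514084 = -2679*1/361 - 2445/1514084 = -141/19 - 2445/1514084 = -213532299/28767596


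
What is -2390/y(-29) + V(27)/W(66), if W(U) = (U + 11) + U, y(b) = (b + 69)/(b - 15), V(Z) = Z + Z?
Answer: 376001/143 ≈ 2629.4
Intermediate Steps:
V(Z) = 2*Z
y(b) = (69 + b)/(-15 + b)
W(U) = 11 + 2*U (W(U) = (11 + U) + U = 11 + 2*U)
-2390/y(-29) + V(27)/W(66) = -2390*(-15 - 29)/(69 - 29) + (2*27)/(11 + 2*66) = -2390/(40/(-44)) + 54/(11 + 132) = -2390/((-1/44*40)) + 54/143 = -2390/(-10/11) + 54*(1/143) = -2390*(-11/10) + 54/143 = 2629 + 54/143 = 376001/143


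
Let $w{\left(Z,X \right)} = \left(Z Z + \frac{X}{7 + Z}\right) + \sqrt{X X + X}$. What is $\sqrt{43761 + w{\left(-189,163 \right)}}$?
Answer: $\frac{\sqrt{2632732102 + 66248 \sqrt{6683}}}{182} \approx 282.21$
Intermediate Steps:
$w{\left(Z,X \right)} = Z^{2} + \sqrt{X + X^{2}} + \frac{X}{7 + Z}$ ($w{\left(Z,X \right)} = \left(Z^{2} + \frac{X}{7 + Z}\right) + \sqrt{X^{2} + X} = \left(Z^{2} + \frac{X}{7 + Z}\right) + \sqrt{X + X^{2}} = Z^{2} + \sqrt{X + X^{2}} + \frac{X}{7 + Z}$)
$\sqrt{43761 + w{\left(-189,163 \right)}} = \sqrt{43761 + \frac{163 + \left(-189\right)^{3} + 7 \left(-189\right)^{2} + 7 \sqrt{163 \left(1 + 163\right)} - 189 \sqrt{163 \left(1 + 163\right)}}{7 - 189}} = \sqrt{43761 + \frac{163 - 6751269 + 7 \cdot 35721 + 7 \sqrt{163 \cdot 164} - 189 \sqrt{163 \cdot 164}}{-182}} = \sqrt{43761 - \frac{163 - 6751269 + 250047 + 7 \sqrt{26732} - 189 \sqrt{26732}}{182}} = \sqrt{43761 - \frac{163 - 6751269 + 250047 + 7 \cdot 2 \sqrt{6683} - 189 \cdot 2 \sqrt{6683}}{182}} = \sqrt{43761 - \frac{163 - 6751269 + 250047 + 14 \sqrt{6683} - 378 \sqrt{6683}}{182}} = \sqrt{43761 - \frac{-6501059 - 364 \sqrt{6683}}{182}} = \sqrt{43761 + \left(\frac{6501059}{182} + 2 \sqrt{6683}\right)} = \sqrt{\frac{14465561}{182} + 2 \sqrt{6683}}$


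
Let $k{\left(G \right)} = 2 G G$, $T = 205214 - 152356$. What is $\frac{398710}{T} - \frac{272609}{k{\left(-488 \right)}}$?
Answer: $\frac{110650203}{15873664} \approx 6.9707$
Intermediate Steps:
$T = 52858$ ($T = 205214 - 152356 = 52858$)
$k{\left(G \right)} = 2 G^{2}$
$\frac{398710}{T} - \frac{272609}{k{\left(-488 \right)}} = \frac{398710}{52858} - \frac{272609}{2 \left(-488\right)^{2}} = 398710 \cdot \frac{1}{52858} - \frac{272609}{2 \cdot 238144} = \frac{15335}{2033} - \frac{272609}{476288} = \frac{15335}{2033} - \frac{4469}{7808} = \frac{110650203}{15873664}$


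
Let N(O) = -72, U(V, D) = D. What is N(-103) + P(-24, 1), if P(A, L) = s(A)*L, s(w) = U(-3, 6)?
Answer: -66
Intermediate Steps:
s(w) = 6
P(A, L) = 6*L
N(-103) + P(-24, 1) = -72 + 6*1 = -72 + 6 = -66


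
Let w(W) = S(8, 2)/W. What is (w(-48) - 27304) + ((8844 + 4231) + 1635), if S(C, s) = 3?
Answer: -201505/16 ≈ -12594.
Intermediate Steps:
w(W) = 3/W
(w(-48) - 27304) + ((8844 + 4231) + 1635) = (3/(-48) - 27304) + ((8844 + 4231) + 1635) = (3*(-1/48) - 27304) + (13075 + 1635) = (-1/16 - 27304) + 14710 = -436865/16 + 14710 = -201505/16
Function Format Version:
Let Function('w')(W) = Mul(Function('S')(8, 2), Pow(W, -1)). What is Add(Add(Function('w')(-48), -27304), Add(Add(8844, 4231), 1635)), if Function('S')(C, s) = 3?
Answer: Rational(-201505, 16) ≈ -12594.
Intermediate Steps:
Function('w')(W) = Mul(3, Pow(W, -1))
Add(Add(Function('w')(-48), -27304), Add(Add(8844, 4231), 1635)) = Add(Add(Mul(3, Pow(-48, -1)), -27304), Add(Add(8844, 4231), 1635)) = Add(Add(Mul(3, Rational(-1, 48)), -27304), Add(13075, 1635)) = Add(Add(Rational(-1, 16), -27304), 14710) = Add(Rational(-436865, 16), 14710) = Rational(-201505, 16)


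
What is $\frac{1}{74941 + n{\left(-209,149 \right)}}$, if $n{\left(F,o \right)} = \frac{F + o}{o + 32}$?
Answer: $\frac{181}{13564261} \approx 1.3344 \cdot 10^{-5}$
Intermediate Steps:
$n{\left(F,o \right)} = \frac{F + o}{32 + o}$
$\frac{1}{74941 + n{\left(-209,149 \right)}} = \frac{1}{74941 + \frac{-209 + 149}{32 + 149}} = \frac{1}{74941 + \frac{1}{181} \left(-60\right)} = \frac{1}{74941 - \frac{60}{181}} = \frac{1}{\frac{13564261}{181}} = \frac{181}{13564261}$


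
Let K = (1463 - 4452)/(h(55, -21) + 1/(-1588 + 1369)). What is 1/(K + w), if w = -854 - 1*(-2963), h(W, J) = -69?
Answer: 15112/32525799 ≈ 0.00046462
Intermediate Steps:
w = 2109 (w = -854 + 2963 = 2109)
K = 654591/15112 (K = (1463 - 4452)/(-69 + 1/(-1588 + 1369)) = -2989/(-69 + 1/(-219)) = -2989/(-69 - 1/219) = -2989/(-15112/219) = -2989*(-219/15112) = 654591/15112 ≈ 43.316)
1/(K + w) = 1/(654591/15112 + 2109) = 1/(32525799/15112) = 15112/32525799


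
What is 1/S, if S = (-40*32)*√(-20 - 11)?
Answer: I*√31/39680 ≈ 0.00014032*I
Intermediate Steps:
S = -1280*I*√31 ≈ -7126.7*I
1/S = 1/(-1280*I*√31) = I*√31/39680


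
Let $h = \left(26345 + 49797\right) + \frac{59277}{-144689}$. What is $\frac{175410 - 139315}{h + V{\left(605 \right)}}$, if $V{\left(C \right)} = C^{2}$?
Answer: $\frac{5222549455}{63976641786} \approx 0.081632$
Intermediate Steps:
$h = \frac{11016850561}{144689}$ ($h = 76142 + 59277 \left(- \frac{1}{144689}\right) = 76142 - \frac{59277}{144689} = \frac{11016850561}{144689} \approx 76142.0$)
$\frac{175410 - 139315}{h + V{\left(605 \right)}} = \frac{175410 - 139315}{\frac{11016850561}{144689} + 605^{2}} = \frac{36095}{\frac{11016850561}{144689} + 366025} = \frac{36095}{\frac{63976641786}{144689}} = 36095 \cdot \frac{144689}{63976641786} = \frac{5222549455}{63976641786}$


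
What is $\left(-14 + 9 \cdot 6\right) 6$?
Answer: $240$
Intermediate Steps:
$\left(-14 + 9 \cdot 6\right) 6 = \left(-14 + 54\right) 6 = 40 \cdot 6 = 240$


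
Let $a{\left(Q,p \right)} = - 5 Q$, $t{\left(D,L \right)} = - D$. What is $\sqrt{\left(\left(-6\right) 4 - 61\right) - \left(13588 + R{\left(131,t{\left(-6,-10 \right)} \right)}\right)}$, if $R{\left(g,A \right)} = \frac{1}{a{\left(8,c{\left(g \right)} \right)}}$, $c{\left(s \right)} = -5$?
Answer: $\frac{i \sqrt{5469190}}{20} \approx 116.93 i$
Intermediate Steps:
$R{\left(g,A \right)} = - \frac{1}{40}$ ($R{\left(g,A \right)} = \frac{1}{\left(-5\right) 8} = \frac{1}{-40} = - \frac{1}{40}$)
$\sqrt{\left(\left(-6\right) 4 - 61\right) - \left(13588 + R{\left(131,t{\left(-6,-10 \right)} \right)}\right)} = \sqrt{\left(\left(-6\right) 4 - 61\right) - \frac{543519}{40}} = \sqrt{\left(-24 - 61\right) + \left(-13588 + \frac{1}{40}\right)} = \sqrt{-85 - \frac{543519}{40}} = \sqrt{- \frac{546919}{40}} = \frac{i \sqrt{5469190}}{20}$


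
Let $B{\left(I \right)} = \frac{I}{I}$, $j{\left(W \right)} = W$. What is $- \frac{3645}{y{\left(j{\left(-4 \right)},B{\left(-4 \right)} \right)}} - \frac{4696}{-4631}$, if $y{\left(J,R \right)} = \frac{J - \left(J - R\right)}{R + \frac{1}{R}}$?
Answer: $- \frac{33755294}{4631} \approx -7289.0$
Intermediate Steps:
$B{\left(I \right)} = 1$
$y{\left(J,R \right)} = \frac{R}{R + \frac{1}{R}}$
$- \frac{3645}{y{\left(j{\left(-4 \right)},B{\left(-4 \right)} \right)}} - \frac{4696}{-4631} = - \frac{3645}{1^{2} \frac{1}{1 + 1^{2}}} - \frac{4696}{-4631} = - \frac{3645}{1 \frac{1}{1 + 1}} - - \frac{4696}{4631} = - \frac{3645}{1 \cdot \frac{1}{2}} + \frac{4696}{4631} = - 3645 \frac{1}{\frac{1}{2}} + \frac{4696}{4631} = \left(-3645\right) 2 + \frac{4696}{4631} = -7290 + \frac{4696}{4631} = - \frac{33755294}{4631}$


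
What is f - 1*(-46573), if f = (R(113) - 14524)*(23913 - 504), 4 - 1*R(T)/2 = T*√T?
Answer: -339758471 - 5290434*√113 ≈ -3.9600e+8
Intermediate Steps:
R(T) = 8 - 2*T^(3/2) (R(T) = 8 - 2*T*√T = 8 - 2*T^(3/2))
f = -339805044 - 5290434*√113 (f = ((8 - 226*√113) - 14524)*(23913 - 504) = ((8 - 226*√113) - 14524)*23409 = (-14516 - 226*√113)*23409 = -339805044 - 5290434*√113 ≈ -3.9604e+8)
f - 1*(-46573) = (-339805044 - 5290434*√113) - 1*(-46573) = (-339805044 - 5290434*√113) + 46573 = -339758471 - 5290434*√113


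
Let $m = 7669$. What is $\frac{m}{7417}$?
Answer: $\frac{7669}{7417} \approx 1.034$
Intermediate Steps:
$\frac{m}{7417} = \frac{7669}{7417}$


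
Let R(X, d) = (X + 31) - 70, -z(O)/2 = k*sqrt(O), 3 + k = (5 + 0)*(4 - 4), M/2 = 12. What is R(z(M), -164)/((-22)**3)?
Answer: 39/10648 - 3*sqrt(6)/2662 ≈ 0.00090215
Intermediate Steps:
M = 24 (M = 2*12 = 24)
k = -3 (k = -3 + (5 + 0)*(4 - 4) = -3 + 5*0 = -3 + 0 = -3)
z(O) = 6*sqrt(O) (z(O) = -(-6)*sqrt(O) = 6*sqrt(O))
R(X, d) = -39 + X (R(X, d) = (31 + X) - 70 = -39 + X)
R(z(M), -164)/((-22)**3) = (-39 + 6*sqrt(24))/((-22)**3) = (-39 + 6*(2*sqrt(6)))/(-10648) = (-39 + 12*sqrt(6))*(-1/10648) = 39/10648 - 3*sqrt(6)/2662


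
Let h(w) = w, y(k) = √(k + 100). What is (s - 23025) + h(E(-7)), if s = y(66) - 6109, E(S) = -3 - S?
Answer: -29130 + √166 ≈ -29117.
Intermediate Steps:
y(k) = √(100 + k)
s = -6109 + √166 (s = √(100 + 66) - 6109 = √166 - 6109 = -6109 + √166 ≈ -6096.1)
(s - 23025) + h(E(-7)) = ((-6109 + √166) - 23025) + (-3 - 1*(-7)) = (-29134 + √166) + (-3 + 7) = (-29134 + √166) + 4 = -29130 + √166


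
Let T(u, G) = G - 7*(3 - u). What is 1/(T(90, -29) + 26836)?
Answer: 1/27416 ≈ 3.6475e-5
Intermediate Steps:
T(u, G) = -21 + G + 7*u (T(u, G) = G + (-21 + 7*u) = -21 + G + 7*u)
1/(T(90, -29) + 26836) = 1/((-21 - 29 + 7*90) + 26836) = 1/((-21 - 29 + 630) + 26836) = 1/(580 + 26836) = 1/27416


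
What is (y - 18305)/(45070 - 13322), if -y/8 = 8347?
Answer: -85081/31748 ≈ -2.6799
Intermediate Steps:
y = -66776 (y = -8*8347 = -66776)
(y - 18305)/(45070 - 13322) = (-66776 - 18305)/(45070 - 13322) = -85081/31748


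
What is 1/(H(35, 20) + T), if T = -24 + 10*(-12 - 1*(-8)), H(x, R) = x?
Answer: -1/29 ≈ -0.034483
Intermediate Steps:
T = -64 (T = -24 + 10*(-12 + 8) = -24 + 10*(-4) = -24 - 40 = -64)
1/(H(35, 20) + T) = 1/(35 - 64) = 1/(-29) = -1/29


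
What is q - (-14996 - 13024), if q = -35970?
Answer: -7950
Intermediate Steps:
q - (-14996 - 13024) = -35970 - (-14996 - 13024) = -35970 - 1*(-28020) = -35970 + 28020 = -7950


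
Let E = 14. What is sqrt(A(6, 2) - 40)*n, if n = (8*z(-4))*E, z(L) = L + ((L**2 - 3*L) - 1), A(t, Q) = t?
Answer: 2576*I*sqrt(34) ≈ 15021.0*I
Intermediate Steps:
z(L) = -1 + L**2 - 2*L (z(L) = L + (-1 + L**2 - 3*L) = -1 + L**2 - 2*L)
n = 2576 (n = (8*(-1 + (-4)**2 - 2*(-4)))*14 = (8*(-1 + 16 + 8))*14 = (8*23)*14 = 184*14 = 2576)
sqrt(A(6, 2) - 40)*n = sqrt(6 - 40)*2576 = sqrt(-34)*2576 = (I*sqrt(34))*2576 = 2576*I*sqrt(34)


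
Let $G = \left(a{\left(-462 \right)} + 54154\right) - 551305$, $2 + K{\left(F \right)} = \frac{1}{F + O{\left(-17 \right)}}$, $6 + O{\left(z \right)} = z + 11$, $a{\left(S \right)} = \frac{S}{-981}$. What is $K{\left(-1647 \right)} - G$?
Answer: $\frac{89899865548}{180831} \approx 4.9715 \cdot 10^{5}$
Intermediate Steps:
$a{\left(S \right)} = - \frac{S}{981}$ ($a{\left(S \right)} = S \left(- \frac{1}{981}\right) = - \frac{S}{981}$)
$O{\left(z \right)} = 5 + z$ ($O{\left(z \right)} = -6 + \left(z + 11\right) = -6 + \left(11 + z\right) = 5 + z$)
$K{\left(F \right)} = -2 + \frac{1}{-12 + F}$ ($K{\left(F \right)} = -2 + \frac{1}{F + \left(5 - 17\right)} = -2 + \frac{1}{F - 12} = -2 + \frac{1}{-12 + F}$)
$G = - \frac{162568223}{327}$ ($G = \left(\left(- \frac{1}{981}\right) \left(-462\right) + 54154\right) - 551305 = \left(\frac{154}{327} + 54154\right) - 551305 = \frac{17708512}{327} - 551305 = - \frac{162568223}{327} \approx -4.9715 \cdot 10^{5}$)
$K{\left(-1647 \right)} - G = \frac{25 - -3294}{-12 - 1647} - - \frac{162568223}{327} = \frac{25 + 3294}{-1659} + \frac{162568223}{327} = \left(- \frac{1}{1659}\right) 3319 + \frac{162568223}{327} = - \frac{3319}{1659} + \frac{162568223}{327} = \frac{89899865548}{180831}$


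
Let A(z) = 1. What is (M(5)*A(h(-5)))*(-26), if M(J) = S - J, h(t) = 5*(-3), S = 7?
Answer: -52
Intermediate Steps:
h(t) = -15
M(J) = 7 - J
(M(5)*A(h(-5)))*(-26) = ((7 - 1*5)*1)*(-26) = ((7 - 5)*1)*(-26) = (2*1)*(-26) = 2*(-26) = -52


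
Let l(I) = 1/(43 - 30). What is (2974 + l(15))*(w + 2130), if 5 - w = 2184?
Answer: -1894487/13 ≈ -1.4573e+5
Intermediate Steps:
w = -2179 (w = 5 - 1*2184 = 5 - 2184 = -2179)
l(I) = 1/13
(2974 + l(15))*(w + 2130) = (2974 + 1/13)*(-2179 + 2130) = (38663/13)*(-49) = -1894487/13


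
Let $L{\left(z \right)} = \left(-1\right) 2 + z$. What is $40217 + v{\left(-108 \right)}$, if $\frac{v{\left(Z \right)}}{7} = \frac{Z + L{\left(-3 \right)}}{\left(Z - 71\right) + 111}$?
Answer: $\frac{2735547}{68} \approx 40229.0$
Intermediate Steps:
$L{\left(z \right)} = -2 + z$
$v{\left(Z \right)} = \frac{7 \left(-5 + Z\right)}{40 + Z}$ ($v{\left(Z \right)} = 7 \frac{Z - 5}{\left(Z - 71\right) + 111} = 7 \frac{Z - 5}{\left(-71 + Z\right) + 111} = 7 \frac{-5 + Z}{40 + Z} = \frac{7 \left(-5 + Z\right)}{40 + Z}$)
$40217 + v{\left(-108 \right)} = 40217 + \frac{7 \left(-5 - 108\right)}{40 - 108} = 40217 + 7 \frac{1}{-68} \left(-113\right) = 40217 + 7 \left(- \frac{1}{68}\right) \left(-113\right) = 40217 + \frac{791}{68} = \frac{2735547}{68}$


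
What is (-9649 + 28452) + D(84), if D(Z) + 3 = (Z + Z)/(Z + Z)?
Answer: 18801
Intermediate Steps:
D(Z) = -2 (D(Z) = -3 + (Z + Z)/(Z + Z) = -3 + (2*Z)/((2*Z)) = -3 + (2*Z)*(1/(2*Z)) = -3 + 1 = -2)
(-9649 + 28452) + D(84) = (-9649 + 28452) - 2 = 18803 - 2 = 18801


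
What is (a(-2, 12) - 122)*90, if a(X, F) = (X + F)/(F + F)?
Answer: -21885/2 ≈ -10943.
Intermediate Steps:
a(X, F) = (F + X)/(2*F) (a(X, F) = (F + X)/((2*F)) = (F + X)*(1/(2*F)) = (F + X)/(2*F))
(a(-2, 12) - 122)*90 = ((½)*(12 - 2)/12 - 122)*90 = ((½)*(1/12)*10 - 122)*90 = (5/12 - 122)*90 = -1459/12*90 = -21885/2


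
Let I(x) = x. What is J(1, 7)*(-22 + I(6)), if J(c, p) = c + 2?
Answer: -48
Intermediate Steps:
J(c, p) = 2 + c
J(1, 7)*(-22 + I(6)) = (2 + 1)*(-22 + 6) = 3*(-16) = -48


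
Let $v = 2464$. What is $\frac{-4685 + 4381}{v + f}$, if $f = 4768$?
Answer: $- \frac{19}{452} \approx -0.042035$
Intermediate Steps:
$\frac{-4685 + 4381}{v + f} = \frac{-4685 + 4381}{2464 + 4768} = - \frac{304}{7232} = \left(-304\right) \frac{1}{7232} = - \frac{19}{452}$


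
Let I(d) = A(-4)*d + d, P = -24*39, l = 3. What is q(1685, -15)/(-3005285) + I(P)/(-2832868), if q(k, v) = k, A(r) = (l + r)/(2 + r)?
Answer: -27698122/425678785369 ≈ -6.5068e-5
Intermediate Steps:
A(r) = (3 + r)/(2 + r)
P = -936
I(d) = 3*d/2 (I(d) = ((3 - 4)/(2 - 4))*d + d = (-1/(-2))*d + d = (-½*(-1))*d + d = d/2 + d = 3*d/2)
q(1685, -15)/(-3005285) + I(P)/(-2832868) = 1685/(-3005285) + ((3/2)*(-936))/(-2832868) = 1685*(-1/3005285) - 1404*(-1/2832868) = -337/601057 + 351/708217 = -27698122/425678785369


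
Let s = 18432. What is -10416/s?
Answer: -217/384 ≈ -0.56510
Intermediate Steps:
-10416/s = -10416/18432 = -10416*1/18432 = -217/384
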